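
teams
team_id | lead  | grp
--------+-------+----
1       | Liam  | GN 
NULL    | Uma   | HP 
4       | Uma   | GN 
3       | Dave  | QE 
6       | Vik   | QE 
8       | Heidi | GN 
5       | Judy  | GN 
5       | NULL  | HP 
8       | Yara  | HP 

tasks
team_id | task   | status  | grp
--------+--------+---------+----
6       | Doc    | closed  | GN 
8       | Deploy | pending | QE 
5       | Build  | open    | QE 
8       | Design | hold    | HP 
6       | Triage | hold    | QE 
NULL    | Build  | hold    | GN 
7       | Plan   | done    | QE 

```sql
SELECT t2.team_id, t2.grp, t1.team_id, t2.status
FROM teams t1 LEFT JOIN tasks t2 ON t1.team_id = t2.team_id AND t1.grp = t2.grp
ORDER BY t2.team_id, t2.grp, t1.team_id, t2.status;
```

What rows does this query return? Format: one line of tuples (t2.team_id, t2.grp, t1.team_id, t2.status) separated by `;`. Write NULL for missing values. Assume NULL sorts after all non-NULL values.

LEFT JOIN keeps every row from `teams`; unmatched rows get NULL for `tasks`'s columns.
Matching on t1.team_id = t2.team_id AND t1.grp = t2.grp. A NULL in a compared column never satisfies the condition.
- t1 (team_id=1, grp=GN) has no partner → padded with NULL.
- t1 (team_id=NULL, grp=HP) has no partner → padded with NULL.
- t1 (team_id=4, grp=GN) has no partner → padded with NULL.
- t1 (team_id=3, grp=QE) has no partner → padded with NULL.
- t1 (team_id=6, grp=QE) pairs with 1 row(s) of t2.
- t1 (team_id=8, grp=GN) has no partner → padded with NULL.
- t1 (team_id=5, grp=GN) has no partner → padded with NULL.
- t1 (team_id=5, grp=HP) has no partner → padded with NULL.
- t1 (team_id=8, grp=HP) pairs with 1 row(s) of t2.
After projecting and ordering:
t2.team_id | t2.grp | t1.team_id | t2.status
6 | QE | 6 | hold
8 | HP | 8 | hold
NULL | NULL | 1 | NULL
NULL | NULL | 3 | NULL
NULL | NULL | 4 | NULL
NULL | NULL | 5 | NULL
NULL | NULL | 5 | NULL
NULL | NULL | 8 | NULL
NULL | NULL | NULL | NULL

(6, QE, 6, hold); (8, HP, 8, hold); (NULL, NULL, 1, NULL); (NULL, NULL, 3, NULL); (NULL, NULL, 4, NULL); (NULL, NULL, 5, NULL); (NULL, NULL, 5, NULL); (NULL, NULL, 8, NULL); (NULL, NULL, NULL, NULL)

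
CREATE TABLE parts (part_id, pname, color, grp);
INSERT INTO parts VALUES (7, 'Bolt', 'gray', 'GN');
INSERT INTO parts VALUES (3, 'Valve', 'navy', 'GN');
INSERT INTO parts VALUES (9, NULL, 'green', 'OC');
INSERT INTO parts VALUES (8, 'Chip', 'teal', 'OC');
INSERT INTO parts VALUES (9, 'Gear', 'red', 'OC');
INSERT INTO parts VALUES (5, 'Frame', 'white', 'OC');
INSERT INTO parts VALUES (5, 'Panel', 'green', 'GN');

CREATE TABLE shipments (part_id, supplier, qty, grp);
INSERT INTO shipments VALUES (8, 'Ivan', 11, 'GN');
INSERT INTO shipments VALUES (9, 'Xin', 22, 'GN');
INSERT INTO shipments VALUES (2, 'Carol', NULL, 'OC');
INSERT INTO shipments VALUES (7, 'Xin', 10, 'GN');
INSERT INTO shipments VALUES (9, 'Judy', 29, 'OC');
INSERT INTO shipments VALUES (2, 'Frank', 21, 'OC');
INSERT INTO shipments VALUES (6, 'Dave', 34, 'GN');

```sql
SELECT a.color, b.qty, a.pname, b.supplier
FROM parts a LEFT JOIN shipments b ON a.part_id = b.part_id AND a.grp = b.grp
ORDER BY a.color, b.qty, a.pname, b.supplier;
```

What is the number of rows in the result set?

7

LEFT JOIN keeps every row from `parts`; unmatched rows get NULL for `shipments`'s columns.
Matching on a.part_id = b.part_id AND a.grp = b.grp.
- a[0] part_id=7, grp=GN → 1 match(es) in b → 1 row(s).
- a[1] part_id=3, grp=GN → no match; kept with NULLs on the b side.
- a[2] part_id=9, grp=OC → 1 match(es) in b → 1 row(s).
- a[3] part_id=8, grp=OC → no match; kept with NULLs on the b side.
- a[4] part_id=9, grp=OC → 1 match(es) in b → 1 row(s).
- a[5] part_id=5, grp=OC → no match; kept with NULLs on the b side.
- a[6] part_id=5, grp=GN → no match; kept with NULLs on the b side.
Total: 3 matched + 4 padded = 7 rows.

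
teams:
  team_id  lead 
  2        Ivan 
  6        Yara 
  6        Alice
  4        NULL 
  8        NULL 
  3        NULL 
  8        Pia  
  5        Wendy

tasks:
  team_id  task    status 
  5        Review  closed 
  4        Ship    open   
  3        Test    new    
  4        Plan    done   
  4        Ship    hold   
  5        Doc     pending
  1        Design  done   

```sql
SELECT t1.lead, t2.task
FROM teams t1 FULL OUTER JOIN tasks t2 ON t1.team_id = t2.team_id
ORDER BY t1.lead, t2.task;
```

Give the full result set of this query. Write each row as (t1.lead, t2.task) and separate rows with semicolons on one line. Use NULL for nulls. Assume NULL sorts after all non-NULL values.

FULL OUTER JOIN keeps every row from both sides; unmatched rows get NULL for the other side's columns.
Matching on t1.team_id = t2.team_id.
- t1 (team_id=2) has no partner → padded with NULL.
- t1 (team_id=6) has no partner → padded with NULL.
- t1 (team_id=6) has no partner → padded with NULL.
- t1 (team_id=4) pairs with 3 row(s) of t2.
- t1 (team_id=8) has no partner → padded with NULL.
- t1 (team_id=3) pairs with 1 row(s) of t2.
- t1 (team_id=8) has no partner → padded with NULL.
- t1 (team_id=5) pairs with 2 row(s) of t2.
- 1 t2 row(s) had no t1 match → kept, t1 columns NULL.

(Alice, NULL); (Ivan, NULL); (Pia, NULL); (Wendy, Doc); (Wendy, Review); (Yara, NULL); (NULL, Design); (NULL, Plan); (NULL, Ship); (NULL, Ship); (NULL, Test); (NULL, NULL)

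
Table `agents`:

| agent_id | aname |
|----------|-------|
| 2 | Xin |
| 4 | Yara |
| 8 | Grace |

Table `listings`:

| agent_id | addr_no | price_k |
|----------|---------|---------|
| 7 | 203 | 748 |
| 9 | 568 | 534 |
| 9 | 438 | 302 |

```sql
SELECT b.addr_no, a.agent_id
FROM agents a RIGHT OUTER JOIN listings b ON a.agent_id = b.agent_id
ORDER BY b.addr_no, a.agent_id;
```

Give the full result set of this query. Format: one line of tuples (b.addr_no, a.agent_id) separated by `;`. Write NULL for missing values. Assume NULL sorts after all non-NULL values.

RIGHT JOIN keeps every row from `listings`; unmatched rows get NULL for `agents`'s columns.
Matching on a.agent_id = b.agent_id.
- agent_id=2: no matching b row.
- agent_id=4: no matching b row.
- agent_id=8: no matching b row.
- plus 3 unmatched b row(s), each kept with NULL a columns.
After projecting and ordering:
b.addr_no | a.agent_id
203 | NULL
438 | NULL
568 | NULL

(203, NULL); (438, NULL); (568, NULL)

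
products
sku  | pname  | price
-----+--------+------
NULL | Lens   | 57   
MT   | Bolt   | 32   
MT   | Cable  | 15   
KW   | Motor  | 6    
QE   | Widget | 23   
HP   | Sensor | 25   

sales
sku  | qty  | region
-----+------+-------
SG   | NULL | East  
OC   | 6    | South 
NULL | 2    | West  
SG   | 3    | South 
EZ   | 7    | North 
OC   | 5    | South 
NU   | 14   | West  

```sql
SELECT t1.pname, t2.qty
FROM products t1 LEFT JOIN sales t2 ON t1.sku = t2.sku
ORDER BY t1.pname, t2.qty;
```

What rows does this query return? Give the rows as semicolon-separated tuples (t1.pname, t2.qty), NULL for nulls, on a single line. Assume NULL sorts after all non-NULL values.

LEFT JOIN keeps every row from `products`; unmatched rows get NULL for `sales`'s columns.
Matching on t1.sku = t2.sku. A NULL in a compared column never satisfies the condition.
- t1 (sku=NULL) has no partner → padded with NULL.
- t1 (sku=MT) has no partner → padded with NULL.
- t1 (sku=MT) has no partner → padded with NULL.
- t1 (sku=KW) has no partner → padded with NULL.
- t1 (sku=QE) has no partner → padded with NULL.
- t1 (sku=HP) has no partner → padded with NULL.
After projecting and ordering:
t1.pname | t2.qty
Bolt | NULL
Cable | NULL
Lens | NULL
Motor | NULL
Sensor | NULL
Widget | NULL

(Bolt, NULL); (Cable, NULL); (Lens, NULL); (Motor, NULL); (Sensor, NULL); (Widget, NULL)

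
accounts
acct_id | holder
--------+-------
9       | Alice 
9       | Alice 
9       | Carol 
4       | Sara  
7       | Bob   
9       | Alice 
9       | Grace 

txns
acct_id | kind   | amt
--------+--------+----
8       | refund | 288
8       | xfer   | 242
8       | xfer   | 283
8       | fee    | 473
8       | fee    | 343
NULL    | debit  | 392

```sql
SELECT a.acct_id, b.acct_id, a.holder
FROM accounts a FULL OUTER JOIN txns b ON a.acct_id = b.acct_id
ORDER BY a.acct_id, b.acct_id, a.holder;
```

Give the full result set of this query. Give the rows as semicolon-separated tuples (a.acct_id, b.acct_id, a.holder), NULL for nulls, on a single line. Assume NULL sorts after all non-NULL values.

FULL OUTER JOIN keeps every row from both sides; unmatched rows get NULL for the other side's columns.
Matching on a.acct_id = b.acct_id. A NULL in a compared column never satisfies the condition.
Matched pairs: 0; unmatched a rows kept: 7; unmatched b rows kept: 6.

(4, NULL, Sara); (7, NULL, Bob); (9, NULL, Alice); (9, NULL, Alice); (9, NULL, Alice); (9, NULL, Carol); (9, NULL, Grace); (NULL, 8, NULL); (NULL, 8, NULL); (NULL, 8, NULL); (NULL, 8, NULL); (NULL, 8, NULL); (NULL, NULL, NULL)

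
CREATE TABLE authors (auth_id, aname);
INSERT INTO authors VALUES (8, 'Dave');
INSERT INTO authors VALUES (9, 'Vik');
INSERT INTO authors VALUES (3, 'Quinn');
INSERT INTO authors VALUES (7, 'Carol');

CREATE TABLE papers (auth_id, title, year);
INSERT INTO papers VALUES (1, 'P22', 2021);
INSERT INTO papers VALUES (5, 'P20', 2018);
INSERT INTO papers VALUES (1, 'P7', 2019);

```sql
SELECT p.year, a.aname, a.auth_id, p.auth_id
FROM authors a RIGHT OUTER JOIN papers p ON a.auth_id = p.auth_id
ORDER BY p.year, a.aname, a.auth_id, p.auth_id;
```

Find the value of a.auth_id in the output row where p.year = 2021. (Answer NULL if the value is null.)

NULL

RIGHT JOIN keeps every row from `papers`; unmatched rows get NULL for `authors`'s columns.
Matching on a.auth_id = p.auth_id.
- a row (auth_id=8): no match.
- a row (auth_id=9): no match.
- a row (auth_id=3): no match.
- a row (auth_id=7): no match.
- 3 p row(s) had no a match → kept, a columns NULL.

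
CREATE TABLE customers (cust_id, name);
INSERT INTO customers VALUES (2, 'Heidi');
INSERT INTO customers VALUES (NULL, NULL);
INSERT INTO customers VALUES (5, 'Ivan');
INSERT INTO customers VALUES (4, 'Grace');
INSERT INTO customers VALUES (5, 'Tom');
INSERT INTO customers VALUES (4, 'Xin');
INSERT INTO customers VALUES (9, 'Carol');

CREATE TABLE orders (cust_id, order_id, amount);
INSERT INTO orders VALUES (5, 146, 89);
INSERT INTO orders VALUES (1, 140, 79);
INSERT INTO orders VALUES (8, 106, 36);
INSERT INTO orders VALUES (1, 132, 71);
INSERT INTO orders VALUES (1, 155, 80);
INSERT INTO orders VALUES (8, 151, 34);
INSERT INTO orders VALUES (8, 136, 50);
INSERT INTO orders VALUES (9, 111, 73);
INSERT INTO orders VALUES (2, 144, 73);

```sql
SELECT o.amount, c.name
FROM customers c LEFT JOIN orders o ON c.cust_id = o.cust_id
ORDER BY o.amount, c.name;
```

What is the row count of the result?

7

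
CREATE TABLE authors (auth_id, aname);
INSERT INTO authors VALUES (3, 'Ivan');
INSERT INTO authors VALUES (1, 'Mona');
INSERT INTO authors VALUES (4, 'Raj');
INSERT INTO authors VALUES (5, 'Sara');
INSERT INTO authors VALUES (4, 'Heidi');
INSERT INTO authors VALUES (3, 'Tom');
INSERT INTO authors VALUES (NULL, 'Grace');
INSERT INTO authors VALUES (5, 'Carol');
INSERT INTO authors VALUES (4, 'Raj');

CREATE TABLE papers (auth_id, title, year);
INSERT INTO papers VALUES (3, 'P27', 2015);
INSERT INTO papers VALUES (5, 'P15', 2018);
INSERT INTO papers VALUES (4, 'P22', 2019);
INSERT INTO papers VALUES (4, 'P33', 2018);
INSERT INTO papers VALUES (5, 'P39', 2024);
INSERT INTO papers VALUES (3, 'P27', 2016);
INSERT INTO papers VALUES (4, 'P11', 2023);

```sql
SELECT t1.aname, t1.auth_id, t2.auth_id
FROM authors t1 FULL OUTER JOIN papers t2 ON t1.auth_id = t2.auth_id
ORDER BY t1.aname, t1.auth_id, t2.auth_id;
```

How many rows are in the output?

FULL OUTER JOIN keeps every row from both sides; unmatched rows get NULL for the other side's columns.
Matching on t1.auth_id = t2.auth_id. A NULL in a compared column never satisfies the condition.
- auth_id=3: 2 matching t2 row(s), so 2 row(s) emitted.
- auth_id=1: no t2 row matches, row kept with t2 columns NULL.
- auth_id=4: 3 matching t2 row(s), so 3 row(s) emitted.
- auth_id=5: 2 matching t2 row(s), so 2 row(s) emitted.
- auth_id=4: 3 matching t2 row(s), so 3 row(s) emitted.
- auth_id=3: 2 matching t2 row(s), so 2 row(s) emitted.
- auth_id=NULL: no t2 row matches, row kept with t2 columns NULL.
- auth_id=5: 2 matching t2 row(s), so 2 row(s) emitted.
- auth_id=4: 3 matching t2 row(s), so 3 row(s) emitted.
Total: 17 matched + 2 padded = 19 rows.

19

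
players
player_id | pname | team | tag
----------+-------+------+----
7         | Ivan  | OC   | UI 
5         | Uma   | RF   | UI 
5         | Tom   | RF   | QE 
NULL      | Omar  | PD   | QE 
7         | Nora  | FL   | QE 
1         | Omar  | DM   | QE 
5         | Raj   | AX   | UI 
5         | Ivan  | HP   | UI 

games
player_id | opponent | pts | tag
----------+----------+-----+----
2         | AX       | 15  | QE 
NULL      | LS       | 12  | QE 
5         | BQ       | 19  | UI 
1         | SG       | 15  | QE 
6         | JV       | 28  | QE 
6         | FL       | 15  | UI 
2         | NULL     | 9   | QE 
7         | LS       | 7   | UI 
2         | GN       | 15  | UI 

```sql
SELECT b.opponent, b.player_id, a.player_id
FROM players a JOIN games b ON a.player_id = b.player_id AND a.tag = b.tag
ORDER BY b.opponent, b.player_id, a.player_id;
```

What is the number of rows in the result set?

5

INNER JOIN keeps only pairs where the ON condition holds.
Matching on a.player_id = b.player_id AND a.tag = b.tag. A NULL in a compared column never satisfies the condition.
- a (player_id=7, tag=UI) pairs with 1 row(s) of b.
- a (player_id=5, tag=UI) pairs with 1 row(s) of b.
- a (player_id=5, tag=QE) has no partner → excluded.
- a (player_id=NULL, tag=QE) has no partner → excluded.
- a (player_id=7, tag=QE) has no partner → excluded.
- a (player_id=1, tag=QE) pairs with 1 row(s) of b.
- a (player_id=5, tag=UI) pairs with 1 row(s) of b.
- a (player_id=5, tag=UI) pairs with 1 row(s) of b.
Total: 5 rows.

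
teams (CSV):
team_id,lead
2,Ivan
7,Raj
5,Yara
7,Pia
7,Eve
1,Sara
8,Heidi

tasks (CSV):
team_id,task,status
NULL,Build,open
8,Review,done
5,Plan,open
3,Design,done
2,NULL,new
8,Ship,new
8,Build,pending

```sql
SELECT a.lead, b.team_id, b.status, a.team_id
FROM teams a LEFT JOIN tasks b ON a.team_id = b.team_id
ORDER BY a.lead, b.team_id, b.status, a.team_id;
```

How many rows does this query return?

LEFT JOIN keeps every row from `teams`; unmatched rows get NULL for `tasks`'s columns.
Matching on a.team_id = b.team_id. A NULL in a compared column never satisfies the condition.
- a[0] team_id=2 → 1 match(es) in b → 1 row(s).
- a[1] team_id=7 → no match; kept with NULLs on the b side.
- a[2] team_id=5 → 1 match(es) in b → 1 row(s).
- a[3] team_id=7 → no match; kept with NULLs on the b side.
- a[4] team_id=7 → no match; kept with NULLs on the b side.
- a[5] team_id=1 → no match; kept with NULLs on the b side.
- a[6] team_id=8 → 3 match(es) in b → 3 row(s).
Total: 5 matched + 4 padded = 9 rows.

9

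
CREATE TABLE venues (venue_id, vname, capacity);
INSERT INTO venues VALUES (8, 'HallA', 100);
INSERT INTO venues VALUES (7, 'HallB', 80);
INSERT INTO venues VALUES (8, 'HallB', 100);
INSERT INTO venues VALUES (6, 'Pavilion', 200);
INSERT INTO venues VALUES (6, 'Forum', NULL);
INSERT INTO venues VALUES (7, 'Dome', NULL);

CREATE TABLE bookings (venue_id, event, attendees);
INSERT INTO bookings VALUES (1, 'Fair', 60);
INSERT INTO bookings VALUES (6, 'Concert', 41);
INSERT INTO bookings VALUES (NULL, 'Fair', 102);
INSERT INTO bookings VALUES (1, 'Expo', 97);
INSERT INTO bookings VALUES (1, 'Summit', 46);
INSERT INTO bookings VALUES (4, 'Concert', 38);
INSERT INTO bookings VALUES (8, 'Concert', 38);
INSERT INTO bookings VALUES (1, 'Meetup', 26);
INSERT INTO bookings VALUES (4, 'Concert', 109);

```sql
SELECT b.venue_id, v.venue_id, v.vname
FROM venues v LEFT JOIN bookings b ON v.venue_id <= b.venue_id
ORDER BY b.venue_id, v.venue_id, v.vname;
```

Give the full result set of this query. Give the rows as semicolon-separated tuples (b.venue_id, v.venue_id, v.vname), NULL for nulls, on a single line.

(6, 6, Forum); (6, 6, Pavilion); (8, 6, Forum); (8, 6, Pavilion); (8, 7, Dome); (8, 7, HallB); (8, 8, HallA); (8, 8, HallB)

LEFT JOIN keeps every row from `venues`; unmatched rows get NULL for `bookings`'s columns.
Matching on v.venue_id <= b.venue_id. A NULL in a compared column never satisfies the condition.
Matched pairs: 8; unmatched v rows kept: 0.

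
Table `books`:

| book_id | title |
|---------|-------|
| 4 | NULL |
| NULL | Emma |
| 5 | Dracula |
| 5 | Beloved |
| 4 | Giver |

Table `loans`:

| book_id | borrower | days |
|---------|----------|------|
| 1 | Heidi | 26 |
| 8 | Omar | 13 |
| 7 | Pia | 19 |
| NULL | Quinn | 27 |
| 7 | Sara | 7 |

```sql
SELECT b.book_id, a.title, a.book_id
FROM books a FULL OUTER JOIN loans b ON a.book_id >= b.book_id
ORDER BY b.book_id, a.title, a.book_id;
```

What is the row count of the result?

9

FULL OUTER JOIN keeps every row from both sides; unmatched rows get NULL for the other side's columns.
Matching on a.book_id >= b.book_id. A NULL in a compared column never satisfies the condition.
Matched pairs: 4; unmatched a rows kept: 1; unmatched b rows kept: 4.
Total: 4 matched + 5 padded = 9 rows.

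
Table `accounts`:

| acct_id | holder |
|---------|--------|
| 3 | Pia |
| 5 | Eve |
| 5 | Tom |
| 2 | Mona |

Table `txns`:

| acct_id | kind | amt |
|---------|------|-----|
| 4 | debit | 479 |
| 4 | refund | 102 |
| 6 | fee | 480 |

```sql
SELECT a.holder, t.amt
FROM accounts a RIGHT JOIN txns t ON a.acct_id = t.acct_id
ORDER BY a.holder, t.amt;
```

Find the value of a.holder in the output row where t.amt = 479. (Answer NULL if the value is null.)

RIGHT JOIN keeps every row from `txns`; unmatched rows get NULL for `accounts`'s columns.
Matching on a.acct_id = t.acct_id.
Matched pairs: 0; unmatched t rows kept: 3.

NULL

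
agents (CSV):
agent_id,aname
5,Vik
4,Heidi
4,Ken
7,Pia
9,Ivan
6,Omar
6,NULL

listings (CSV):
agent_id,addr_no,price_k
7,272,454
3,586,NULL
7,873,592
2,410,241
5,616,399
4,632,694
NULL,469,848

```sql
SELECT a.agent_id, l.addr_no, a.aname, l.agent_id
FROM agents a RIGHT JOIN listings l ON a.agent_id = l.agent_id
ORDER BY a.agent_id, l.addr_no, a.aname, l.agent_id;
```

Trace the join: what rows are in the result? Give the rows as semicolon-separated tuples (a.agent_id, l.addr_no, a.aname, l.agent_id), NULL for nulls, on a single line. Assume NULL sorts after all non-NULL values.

(4, 632, Heidi, 4); (4, 632, Ken, 4); (5, 616, Vik, 5); (7, 272, Pia, 7); (7, 873, Pia, 7); (NULL, 410, NULL, 2); (NULL, 469, NULL, NULL); (NULL, 586, NULL, 3)

RIGHT JOIN keeps every row from `listings`; unmatched rows get NULL for `agents`'s columns.
Matching on a.agent_id = l.agent_id. A NULL in a compared column never satisfies the condition.
- a (agent_id=5) pairs with 1 row(s) of l.
- a (agent_id=4) pairs with 1 row(s) of l.
- a (agent_id=4) pairs with 1 row(s) of l.
- a (agent_id=7) pairs with 2 row(s) of l.
- a (agent_id=9) has no partner in l.
- a (agent_id=6) has no partner in l.
- a (agent_id=6) has no partner in l.
- 3 row(s) from l found no a partner → padded with NULL.
After projecting and ordering:
a.agent_id | l.addr_no | a.aname | l.agent_id
4 | 632 | Heidi | 4
4 | 632 | Ken | 4
5 | 616 | Vik | 5
7 | 272 | Pia | 7
7 | 873 | Pia | 7
NULL | 410 | NULL | 2
NULL | 469 | NULL | NULL
NULL | 586 | NULL | 3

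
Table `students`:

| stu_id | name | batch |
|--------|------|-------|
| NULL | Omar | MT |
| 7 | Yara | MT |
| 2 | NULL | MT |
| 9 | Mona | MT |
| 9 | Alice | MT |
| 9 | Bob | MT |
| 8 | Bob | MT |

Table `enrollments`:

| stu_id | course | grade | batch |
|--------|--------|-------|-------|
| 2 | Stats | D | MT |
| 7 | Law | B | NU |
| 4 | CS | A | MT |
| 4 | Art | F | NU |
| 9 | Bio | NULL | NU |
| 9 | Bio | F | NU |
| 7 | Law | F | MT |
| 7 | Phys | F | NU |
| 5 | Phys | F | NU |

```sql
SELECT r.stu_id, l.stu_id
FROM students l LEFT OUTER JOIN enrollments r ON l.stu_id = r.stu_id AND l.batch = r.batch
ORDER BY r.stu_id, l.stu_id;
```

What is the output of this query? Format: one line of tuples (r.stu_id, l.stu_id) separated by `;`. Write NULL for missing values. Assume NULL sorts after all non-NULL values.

(2, 2); (7, 7); (NULL, 8); (NULL, 9); (NULL, 9); (NULL, 9); (NULL, NULL)

LEFT JOIN keeps every row from `students`; unmatched rows get NULL for `enrollments`'s columns.
Matching on l.stu_id = r.stu_id AND l.batch = r.batch. A NULL in a compared column never satisfies the condition.
- l[0] stu_id=NULL, batch=MT → no match; kept with NULLs on the r side.
- l[1] stu_id=7, batch=MT → 1 match(es) in r → 1 row(s).
- l[2] stu_id=2, batch=MT → 1 match(es) in r → 1 row(s).
- l[3] stu_id=9, batch=MT → no match; kept with NULLs on the r side.
- l[4] stu_id=9, batch=MT → no match; kept with NULLs on the r side.
- l[5] stu_id=9, batch=MT → no match; kept with NULLs on the r side.
- l[6] stu_id=8, batch=MT → no match; kept with NULLs on the r side.
After projecting and ordering:
r.stu_id | l.stu_id
2 | 2
7 | 7
NULL | 8
NULL | 9
NULL | 9
NULL | 9
NULL | NULL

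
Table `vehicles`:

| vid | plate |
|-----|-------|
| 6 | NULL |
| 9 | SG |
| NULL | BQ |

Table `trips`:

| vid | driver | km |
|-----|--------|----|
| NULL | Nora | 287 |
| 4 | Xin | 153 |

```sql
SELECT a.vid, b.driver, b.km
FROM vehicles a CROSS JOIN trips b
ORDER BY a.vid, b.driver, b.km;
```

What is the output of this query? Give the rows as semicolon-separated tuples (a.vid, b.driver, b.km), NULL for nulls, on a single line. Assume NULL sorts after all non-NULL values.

CROSS JOIN pairs every row of `vehicles` with every row of `trips`: 3 × 2 = 6 rows.
After projecting and ordering:
a.vid | b.driver | b.km
6 | Nora | 287
6 | Xin | 153
9 | Nora | 287
9 | Xin | 153
NULL | Nora | 287
NULL | Xin | 153

(6, Nora, 287); (6, Xin, 153); (9, Nora, 287); (9, Xin, 153); (NULL, Nora, 287); (NULL, Xin, 153)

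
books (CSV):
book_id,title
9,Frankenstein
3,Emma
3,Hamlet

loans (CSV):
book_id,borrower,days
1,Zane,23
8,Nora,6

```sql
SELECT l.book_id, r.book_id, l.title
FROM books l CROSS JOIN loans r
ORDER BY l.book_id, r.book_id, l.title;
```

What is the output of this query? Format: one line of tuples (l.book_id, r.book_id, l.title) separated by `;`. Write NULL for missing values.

(3, 1, Emma); (3, 1, Hamlet); (3, 8, Emma); (3, 8, Hamlet); (9, 1, Frankenstein); (9, 8, Frankenstein)

CROSS JOIN pairs every row of `books` with every row of `loans`: 3 × 2 = 6 rows.
After projecting and ordering:
l.book_id | r.book_id | l.title
3 | 1 | Emma
3 | 1 | Hamlet
3 | 8 | Emma
3 | 8 | Hamlet
9 | 1 | Frankenstein
9 | 8 | Frankenstein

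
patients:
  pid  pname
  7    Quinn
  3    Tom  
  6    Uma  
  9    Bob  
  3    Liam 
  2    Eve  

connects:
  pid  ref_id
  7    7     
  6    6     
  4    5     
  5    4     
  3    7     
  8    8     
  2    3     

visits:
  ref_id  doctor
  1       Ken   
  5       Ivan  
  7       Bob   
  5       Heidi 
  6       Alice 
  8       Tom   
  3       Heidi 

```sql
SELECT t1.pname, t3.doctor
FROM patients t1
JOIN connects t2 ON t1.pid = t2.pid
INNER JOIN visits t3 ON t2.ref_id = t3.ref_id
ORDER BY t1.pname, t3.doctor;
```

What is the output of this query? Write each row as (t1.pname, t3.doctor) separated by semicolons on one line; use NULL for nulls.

(Eve, Heidi); (Liam, Bob); (Quinn, Bob); (Tom, Bob); (Uma, Alice)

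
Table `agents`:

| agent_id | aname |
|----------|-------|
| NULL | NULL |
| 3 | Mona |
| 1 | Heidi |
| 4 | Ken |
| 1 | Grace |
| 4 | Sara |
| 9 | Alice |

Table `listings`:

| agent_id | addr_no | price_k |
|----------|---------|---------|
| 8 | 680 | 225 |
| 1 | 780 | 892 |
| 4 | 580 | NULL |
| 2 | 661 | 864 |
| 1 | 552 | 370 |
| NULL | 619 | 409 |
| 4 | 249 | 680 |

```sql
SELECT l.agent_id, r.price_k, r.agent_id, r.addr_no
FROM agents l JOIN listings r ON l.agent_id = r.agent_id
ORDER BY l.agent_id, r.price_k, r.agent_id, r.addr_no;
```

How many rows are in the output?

INNER JOIN keeps only pairs where the ON condition holds.
Matching on l.agent_id = r.agent_id. A NULL in a compared column never satisfies the condition.
- l[0] agent_id=NULL → no match; dropped.
- l[1] agent_id=3 → no match; dropped.
- l[2] agent_id=1 → 2 match(es) in r → 2 row(s).
- l[3] agent_id=4 → 2 match(es) in r → 2 row(s).
- l[4] agent_id=1 → 2 match(es) in r → 2 row(s).
- l[5] agent_id=4 → 2 match(es) in r → 2 row(s).
- l[6] agent_id=9 → no match; dropped.
Total: 8 rows.

8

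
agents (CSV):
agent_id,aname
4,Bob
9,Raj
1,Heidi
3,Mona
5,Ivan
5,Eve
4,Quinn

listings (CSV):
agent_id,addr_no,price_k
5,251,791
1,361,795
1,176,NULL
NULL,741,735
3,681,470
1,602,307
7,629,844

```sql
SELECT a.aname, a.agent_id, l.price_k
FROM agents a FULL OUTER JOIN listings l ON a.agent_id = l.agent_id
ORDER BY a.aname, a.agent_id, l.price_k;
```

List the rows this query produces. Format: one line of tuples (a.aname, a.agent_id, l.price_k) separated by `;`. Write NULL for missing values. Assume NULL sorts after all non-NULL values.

(Bob, 4, NULL); (Eve, 5, 791); (Heidi, 1, 307); (Heidi, 1, 795); (Heidi, 1, NULL); (Ivan, 5, 791); (Mona, 3, 470); (Quinn, 4, NULL); (Raj, 9, NULL); (NULL, NULL, 735); (NULL, NULL, 844)

FULL OUTER JOIN keeps every row from both sides; unmatched rows get NULL for the other side's columns.
Matching on a.agent_id = l.agent_id. A NULL in a compared column never satisfies the condition.
Matched pairs: 6; unmatched a rows kept: 3; unmatched l rows kept: 2.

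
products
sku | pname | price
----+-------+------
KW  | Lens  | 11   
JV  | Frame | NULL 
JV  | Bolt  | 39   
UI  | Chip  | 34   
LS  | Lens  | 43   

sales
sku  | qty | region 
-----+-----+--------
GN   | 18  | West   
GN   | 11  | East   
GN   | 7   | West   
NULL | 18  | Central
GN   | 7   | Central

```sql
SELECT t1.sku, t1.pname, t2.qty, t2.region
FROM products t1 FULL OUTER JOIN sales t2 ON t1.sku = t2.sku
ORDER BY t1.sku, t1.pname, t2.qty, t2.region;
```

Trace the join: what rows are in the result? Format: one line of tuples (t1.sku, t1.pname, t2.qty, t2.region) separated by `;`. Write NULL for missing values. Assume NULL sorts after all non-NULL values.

(JV, Bolt, NULL, NULL); (JV, Frame, NULL, NULL); (KW, Lens, NULL, NULL); (LS, Lens, NULL, NULL); (UI, Chip, NULL, NULL); (NULL, NULL, 7, Central); (NULL, NULL, 7, West); (NULL, NULL, 11, East); (NULL, NULL, 18, Central); (NULL, NULL, 18, West)

FULL OUTER JOIN keeps every row from both sides; unmatched rows get NULL for the other side's columns.
Matching on t1.sku = t2.sku. A NULL in a compared column never satisfies the condition.
- t1 (sku=KW) has no partner → padded with NULL.
- t1 (sku=JV) has no partner → padded with NULL.
- t1 (sku=JV) has no partner → padded with NULL.
- t1 (sku=UI) has no partner → padded with NULL.
- t1 (sku=LS) has no partner → padded with NULL.
- 5 row(s) from t2 found no t1 partner → padded with NULL.
After projecting and ordering:
t1.sku | t1.pname | t2.qty | t2.region
JV | Bolt | NULL | NULL
JV | Frame | NULL | NULL
KW | Lens | NULL | NULL
LS | Lens | NULL | NULL
UI | Chip | NULL | NULL
NULL | NULL | 7 | Central
NULL | NULL | 7 | West
NULL | NULL | 11 | East
NULL | NULL | 18 | Central
NULL | NULL | 18 | West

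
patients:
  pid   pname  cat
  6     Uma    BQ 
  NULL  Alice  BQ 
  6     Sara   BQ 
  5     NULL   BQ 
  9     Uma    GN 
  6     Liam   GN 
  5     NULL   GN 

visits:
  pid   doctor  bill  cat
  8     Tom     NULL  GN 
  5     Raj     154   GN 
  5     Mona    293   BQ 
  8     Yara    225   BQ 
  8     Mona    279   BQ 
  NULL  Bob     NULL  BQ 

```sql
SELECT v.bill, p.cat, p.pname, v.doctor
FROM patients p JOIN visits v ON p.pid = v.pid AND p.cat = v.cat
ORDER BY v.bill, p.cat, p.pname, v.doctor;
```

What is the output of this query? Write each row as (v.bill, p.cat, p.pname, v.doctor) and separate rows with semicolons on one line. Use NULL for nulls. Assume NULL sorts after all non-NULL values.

INNER JOIN keeps only pairs where the ON condition holds.
Matching on p.pid = v.pid AND p.cat = v.cat. A NULL in a compared column never satisfies the condition.
- p[0] pid=6, cat=BQ → no match; dropped.
- p[1] pid=NULL, cat=BQ → no match; dropped.
- p[2] pid=6, cat=BQ → no match; dropped.
- p[3] pid=5, cat=BQ → 1 match(es) in v → 1 row(s).
- p[4] pid=9, cat=GN → no match; dropped.
- p[5] pid=6, cat=GN → no match; dropped.
- p[6] pid=5, cat=GN → 1 match(es) in v → 1 row(s).
After projecting and ordering:
v.bill | p.cat | p.pname | v.doctor
154 | GN | NULL | Raj
293 | BQ | NULL | Mona

(154, GN, NULL, Raj); (293, BQ, NULL, Mona)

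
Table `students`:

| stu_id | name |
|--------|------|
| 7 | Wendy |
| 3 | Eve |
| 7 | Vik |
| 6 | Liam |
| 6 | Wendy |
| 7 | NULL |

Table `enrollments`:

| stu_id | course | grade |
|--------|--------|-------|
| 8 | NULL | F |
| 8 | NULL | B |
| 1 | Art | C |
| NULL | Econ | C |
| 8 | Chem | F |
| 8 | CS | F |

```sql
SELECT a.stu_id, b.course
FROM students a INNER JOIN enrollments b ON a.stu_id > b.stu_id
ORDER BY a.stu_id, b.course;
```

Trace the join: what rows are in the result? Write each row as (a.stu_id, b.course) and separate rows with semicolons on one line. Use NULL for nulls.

(3, Art); (6, Art); (6, Art); (7, Art); (7, Art); (7, Art)

INNER JOIN keeps only pairs where the ON condition holds.
Matching on a.stu_id > b.stu_id. A NULL in a compared column never satisfies the condition.
- a[0] stu_id=7 → 1 match(es) in b → 1 row(s).
- a[1] stu_id=3 → 1 match(es) in b → 1 row(s).
- a[2] stu_id=7 → 1 match(es) in b → 1 row(s).
- a[3] stu_id=6 → 1 match(es) in b → 1 row(s).
- a[4] stu_id=6 → 1 match(es) in b → 1 row(s).
- a[5] stu_id=7 → 1 match(es) in b → 1 row(s).
After projecting and ordering:
a.stu_id | b.course
3 | Art
6 | Art
6 | Art
7 | Art
7 | Art
7 | Art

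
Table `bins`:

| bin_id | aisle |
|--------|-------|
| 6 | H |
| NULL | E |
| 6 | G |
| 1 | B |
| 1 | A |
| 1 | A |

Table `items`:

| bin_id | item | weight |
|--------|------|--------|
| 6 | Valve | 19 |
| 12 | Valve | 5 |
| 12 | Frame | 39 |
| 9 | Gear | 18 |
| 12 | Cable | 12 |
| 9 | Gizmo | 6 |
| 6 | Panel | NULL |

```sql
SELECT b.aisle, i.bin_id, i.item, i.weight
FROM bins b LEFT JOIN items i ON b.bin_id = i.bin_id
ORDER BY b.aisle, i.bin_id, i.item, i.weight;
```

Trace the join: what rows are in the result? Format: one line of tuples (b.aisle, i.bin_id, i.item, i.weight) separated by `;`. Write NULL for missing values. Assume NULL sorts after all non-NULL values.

LEFT JOIN keeps every row from `bins`; unmatched rows get NULL for `items`'s columns.
Matching on b.bin_id = i.bin_id. A NULL in a compared column never satisfies the condition.
- b (bin_id=6) pairs with 2 row(s) of i.
- b (bin_id=NULL) has no partner → padded with NULL.
- b (bin_id=6) pairs with 2 row(s) of i.
- b (bin_id=1) has no partner → padded with NULL.
- b (bin_id=1) has no partner → padded with NULL.
- b (bin_id=1) has no partner → padded with NULL.
After projecting and ordering:
b.aisle | i.bin_id | i.item | i.weight
A | NULL | NULL | NULL
A | NULL | NULL | NULL
B | NULL | NULL | NULL
E | NULL | NULL | NULL
G | 6 | Panel | NULL
G | 6 | Valve | 19
H | 6 | Panel | NULL
H | 6 | Valve | 19

(A, NULL, NULL, NULL); (A, NULL, NULL, NULL); (B, NULL, NULL, NULL); (E, NULL, NULL, NULL); (G, 6, Panel, NULL); (G, 6, Valve, 19); (H, 6, Panel, NULL); (H, 6, Valve, 19)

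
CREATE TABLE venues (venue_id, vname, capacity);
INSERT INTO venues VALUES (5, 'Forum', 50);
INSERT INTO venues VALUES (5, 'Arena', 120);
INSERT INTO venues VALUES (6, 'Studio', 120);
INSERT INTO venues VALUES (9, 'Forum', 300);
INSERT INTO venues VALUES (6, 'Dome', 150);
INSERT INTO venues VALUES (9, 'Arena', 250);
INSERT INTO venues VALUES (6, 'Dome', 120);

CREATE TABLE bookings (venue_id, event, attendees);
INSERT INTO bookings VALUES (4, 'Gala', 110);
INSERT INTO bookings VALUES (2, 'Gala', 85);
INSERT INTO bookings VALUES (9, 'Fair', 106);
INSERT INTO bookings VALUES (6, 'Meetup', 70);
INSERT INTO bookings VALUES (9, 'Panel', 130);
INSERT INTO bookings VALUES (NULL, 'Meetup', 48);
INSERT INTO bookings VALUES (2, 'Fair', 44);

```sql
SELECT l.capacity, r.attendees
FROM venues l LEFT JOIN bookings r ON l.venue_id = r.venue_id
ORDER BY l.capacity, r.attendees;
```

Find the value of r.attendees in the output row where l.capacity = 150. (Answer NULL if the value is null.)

70

LEFT JOIN keeps every row from `venues`; unmatched rows get NULL for `bookings`'s columns.
Matching on l.venue_id = r.venue_id. A NULL in a compared column never satisfies the condition.
- venue_id=5: no r row matches, row kept with r columns NULL.
- venue_id=5: no r row matches, row kept with r columns NULL.
- venue_id=6: 1 matching r row(s), so 1 row(s) emitted.
- venue_id=9: 2 matching r row(s), so 2 row(s) emitted.
- venue_id=6: 1 matching r row(s), so 1 row(s) emitted.
- venue_id=9: 2 matching r row(s), so 2 row(s) emitted.
- venue_id=6: 1 matching r row(s), so 1 row(s) emitted.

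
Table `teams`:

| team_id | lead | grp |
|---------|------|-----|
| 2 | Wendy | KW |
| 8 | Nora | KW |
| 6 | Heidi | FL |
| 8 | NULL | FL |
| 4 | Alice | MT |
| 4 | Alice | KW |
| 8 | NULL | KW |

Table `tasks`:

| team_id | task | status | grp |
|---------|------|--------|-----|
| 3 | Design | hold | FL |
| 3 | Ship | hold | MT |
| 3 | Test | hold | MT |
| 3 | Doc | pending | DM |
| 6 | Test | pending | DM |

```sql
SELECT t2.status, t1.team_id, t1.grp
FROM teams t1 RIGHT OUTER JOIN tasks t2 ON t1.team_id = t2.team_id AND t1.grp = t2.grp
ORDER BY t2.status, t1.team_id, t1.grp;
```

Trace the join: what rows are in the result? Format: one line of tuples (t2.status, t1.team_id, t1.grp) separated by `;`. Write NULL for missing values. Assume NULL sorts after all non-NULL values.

(hold, NULL, NULL); (hold, NULL, NULL); (hold, NULL, NULL); (pending, NULL, NULL); (pending, NULL, NULL)

RIGHT JOIN keeps every row from `tasks`; unmatched rows get NULL for `teams`'s columns.
Matching on t1.team_id = t2.team_id AND t1.grp = t2.grp.
- t1 (team_id=2, grp=KW) has no partner in t2.
- t1 (team_id=8, grp=KW) has no partner in t2.
- t1 (team_id=6, grp=FL) has no partner in t2.
- t1 (team_id=8, grp=FL) has no partner in t2.
- t1 (team_id=4, grp=MT) has no partner in t2.
- t1 (team_id=4, grp=KW) has no partner in t2.
- t1 (team_id=8, grp=KW) has no partner in t2.
- 5 t2 row(s) had no t1 match → kept, t1 columns NULL.
After projecting and ordering:
t2.status | t1.team_id | t1.grp
hold | NULL | NULL
hold | NULL | NULL
hold | NULL | NULL
pending | NULL | NULL
pending | NULL | NULL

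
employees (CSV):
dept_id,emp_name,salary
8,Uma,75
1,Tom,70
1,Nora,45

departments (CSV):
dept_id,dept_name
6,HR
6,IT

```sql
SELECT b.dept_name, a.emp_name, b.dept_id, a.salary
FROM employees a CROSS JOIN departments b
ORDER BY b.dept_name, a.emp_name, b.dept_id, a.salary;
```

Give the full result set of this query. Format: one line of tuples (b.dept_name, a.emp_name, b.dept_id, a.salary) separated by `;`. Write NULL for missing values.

CROSS JOIN pairs every row of `employees` with every row of `departments`: 3 × 2 = 6 rows.
After projecting and ordering:
b.dept_name | a.emp_name | b.dept_id | a.salary
HR | Nora | 6 | 45
HR | Tom | 6 | 70
HR | Uma | 6 | 75
IT | Nora | 6 | 45
IT | Tom | 6 | 70
IT | Uma | 6 | 75

(HR, Nora, 6, 45); (HR, Tom, 6, 70); (HR, Uma, 6, 75); (IT, Nora, 6, 45); (IT, Tom, 6, 70); (IT, Uma, 6, 75)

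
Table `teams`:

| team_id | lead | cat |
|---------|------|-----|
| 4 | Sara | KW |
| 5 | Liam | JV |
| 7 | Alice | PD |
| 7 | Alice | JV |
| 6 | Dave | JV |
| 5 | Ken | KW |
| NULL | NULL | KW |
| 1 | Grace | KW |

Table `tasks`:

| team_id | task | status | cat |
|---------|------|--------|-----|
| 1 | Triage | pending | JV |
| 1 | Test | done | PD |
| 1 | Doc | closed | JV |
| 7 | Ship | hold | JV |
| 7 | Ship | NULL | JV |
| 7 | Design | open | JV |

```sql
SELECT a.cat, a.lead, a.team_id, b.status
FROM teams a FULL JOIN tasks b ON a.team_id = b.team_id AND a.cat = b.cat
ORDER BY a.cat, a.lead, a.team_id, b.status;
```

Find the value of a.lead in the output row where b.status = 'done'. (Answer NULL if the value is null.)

NULL

FULL OUTER JOIN keeps every row from both sides; unmatched rows get NULL for the other side's columns.
Matching on a.team_id = b.team_id AND a.cat = b.cat. A NULL in a compared column never satisfies the condition.
- team_id=4, cat=KW: no b row matches, row kept with b columns NULL.
- team_id=5, cat=JV: no b row matches, row kept with b columns NULL.
- team_id=7, cat=PD: no b row matches, row kept with b columns NULL.
- team_id=7, cat=JV: 3 matching b row(s), so 3 row(s) emitted.
- team_id=6, cat=JV: no b row matches, row kept with b columns NULL.
- team_id=5, cat=KW: no b row matches, row kept with b columns NULL.
- team_id=NULL, cat=KW: no b row matches, row kept with b columns NULL.
- team_id=1, cat=KW: no b row matches, row kept with b columns NULL.
- plus 3 unmatched b row(s), each kept with NULL a columns.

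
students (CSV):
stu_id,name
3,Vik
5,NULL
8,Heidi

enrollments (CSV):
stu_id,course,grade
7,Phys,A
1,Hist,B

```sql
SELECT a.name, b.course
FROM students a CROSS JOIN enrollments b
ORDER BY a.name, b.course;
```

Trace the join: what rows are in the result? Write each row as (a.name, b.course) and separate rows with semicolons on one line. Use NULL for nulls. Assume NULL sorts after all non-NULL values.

(Heidi, Hist); (Heidi, Phys); (Vik, Hist); (Vik, Phys); (NULL, Hist); (NULL, Phys)

CROSS JOIN pairs every row of `students` with every row of `enrollments`: 3 × 2 = 6 rows.
After projecting and ordering:
a.name | b.course
Heidi | Hist
Heidi | Phys
Vik | Hist
Vik | Phys
NULL | Hist
NULL | Phys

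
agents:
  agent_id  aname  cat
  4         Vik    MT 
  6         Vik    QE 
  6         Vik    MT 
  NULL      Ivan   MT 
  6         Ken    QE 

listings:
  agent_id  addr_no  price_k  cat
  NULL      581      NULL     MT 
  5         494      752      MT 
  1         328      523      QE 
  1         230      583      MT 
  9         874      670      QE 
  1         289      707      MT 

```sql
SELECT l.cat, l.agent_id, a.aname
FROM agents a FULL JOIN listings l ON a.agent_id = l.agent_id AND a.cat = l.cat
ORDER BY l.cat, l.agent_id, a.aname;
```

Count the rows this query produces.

11

FULL OUTER JOIN keeps every row from both sides; unmatched rows get NULL for the other side's columns.
Matching on a.agent_id = l.agent_id AND a.cat = l.cat. A NULL in a compared column never satisfies the condition.
- a (agent_id=4, cat=MT) has no partner → padded with NULL.
- a (agent_id=6, cat=QE) has no partner → padded with NULL.
- a (agent_id=6, cat=MT) has no partner → padded with NULL.
- a (agent_id=NULL, cat=MT) has no partner → padded with NULL.
- a (agent_id=6, cat=QE) has no partner → padded with NULL.
- 6 row(s) from l found no a partner → padded with NULL.
Total: 0 matched + 11 padded = 11 rows.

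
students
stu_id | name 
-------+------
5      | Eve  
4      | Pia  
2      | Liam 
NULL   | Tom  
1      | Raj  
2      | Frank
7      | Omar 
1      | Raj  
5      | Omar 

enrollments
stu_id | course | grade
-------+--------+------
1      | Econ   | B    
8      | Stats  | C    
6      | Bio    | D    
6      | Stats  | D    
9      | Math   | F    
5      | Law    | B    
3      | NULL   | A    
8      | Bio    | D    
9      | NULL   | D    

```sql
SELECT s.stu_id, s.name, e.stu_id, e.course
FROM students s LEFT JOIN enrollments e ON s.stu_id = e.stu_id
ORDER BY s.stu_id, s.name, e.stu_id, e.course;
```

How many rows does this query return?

LEFT JOIN keeps every row from `students`; unmatched rows get NULL for `enrollments`'s columns.
Matching on s.stu_id = e.stu_id. A NULL in a compared column never satisfies the condition.
- s (stu_id=5) pairs with 1 row(s) of e.
- s (stu_id=4) has no partner → padded with NULL.
- s (stu_id=2) has no partner → padded with NULL.
- s (stu_id=NULL) has no partner → padded with NULL.
- s (stu_id=1) pairs with 1 row(s) of e.
- s (stu_id=2) has no partner → padded with NULL.
- s (stu_id=7) has no partner → padded with NULL.
- s (stu_id=1) pairs with 1 row(s) of e.
- s (stu_id=5) pairs with 1 row(s) of e.
Total: 4 matched + 5 padded = 9 rows.

9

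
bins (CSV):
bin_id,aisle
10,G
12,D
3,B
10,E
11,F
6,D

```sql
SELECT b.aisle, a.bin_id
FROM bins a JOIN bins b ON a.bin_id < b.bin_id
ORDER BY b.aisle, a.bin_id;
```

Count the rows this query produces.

INNER JOIN keeps only pairs where the ON condition holds.
Matching on a.bin_id < b.bin_id.
- a row (bin_id=10): matches 2 b row(s) → 2 output row(s).
- a row (bin_id=12): no match → dropped.
- a row (bin_id=3): matches 5 b row(s) → 5 output row(s).
- a row (bin_id=10): matches 2 b row(s) → 2 output row(s).
- a row (bin_id=11): matches 1 b row(s) → 1 output row(s).
- a row (bin_id=6): matches 4 b row(s) → 4 output row(s).
Total: 14 rows.

14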